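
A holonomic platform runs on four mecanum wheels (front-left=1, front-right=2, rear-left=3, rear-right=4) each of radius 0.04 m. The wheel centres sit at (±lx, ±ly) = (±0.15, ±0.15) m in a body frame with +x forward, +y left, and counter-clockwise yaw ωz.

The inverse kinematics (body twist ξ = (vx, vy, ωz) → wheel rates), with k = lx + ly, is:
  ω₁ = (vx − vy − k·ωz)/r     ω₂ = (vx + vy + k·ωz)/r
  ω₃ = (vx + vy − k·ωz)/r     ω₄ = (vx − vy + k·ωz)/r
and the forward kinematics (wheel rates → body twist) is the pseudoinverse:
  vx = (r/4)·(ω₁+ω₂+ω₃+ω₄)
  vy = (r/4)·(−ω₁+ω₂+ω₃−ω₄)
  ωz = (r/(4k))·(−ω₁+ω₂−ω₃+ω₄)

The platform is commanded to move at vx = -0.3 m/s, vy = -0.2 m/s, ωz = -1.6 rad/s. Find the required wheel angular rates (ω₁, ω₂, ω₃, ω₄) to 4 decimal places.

(9.5000, -24.5000, -0.5000, -14.5000)

k = lx + ly = 0.15 + 0.15 = 0.3000;  k·ωz = 0.3000·-1.6 = -0.4800
ω₁ (FL) = (vx − vy − k·ωz)/r = 0.3800/0.04 = 9.5000
ω₂ (FR) = (vx + vy + k·ωz)/r = -0.9800/0.04 = -24.5000
ω₃ (RL) = (vx + vy − k·ωz)/r = -0.0200/0.04 = -0.5000
ω₄ (RR) = (vx − vy + k·ωz)/r = -0.5800/0.04 = -14.5000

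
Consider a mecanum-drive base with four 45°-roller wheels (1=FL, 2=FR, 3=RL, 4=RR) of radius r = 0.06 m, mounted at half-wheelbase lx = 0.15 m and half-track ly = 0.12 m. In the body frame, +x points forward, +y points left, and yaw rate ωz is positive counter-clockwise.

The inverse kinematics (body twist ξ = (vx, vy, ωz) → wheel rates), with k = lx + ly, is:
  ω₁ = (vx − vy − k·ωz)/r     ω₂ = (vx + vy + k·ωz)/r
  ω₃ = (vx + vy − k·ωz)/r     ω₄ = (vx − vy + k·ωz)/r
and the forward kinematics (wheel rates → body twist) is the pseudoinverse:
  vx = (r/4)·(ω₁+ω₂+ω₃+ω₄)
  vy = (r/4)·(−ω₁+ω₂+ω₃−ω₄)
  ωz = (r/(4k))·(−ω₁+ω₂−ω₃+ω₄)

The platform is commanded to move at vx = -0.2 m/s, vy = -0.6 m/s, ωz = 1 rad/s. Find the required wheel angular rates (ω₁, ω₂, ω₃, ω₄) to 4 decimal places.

(2.1667, -8.8333, -17.8333, 11.1667)

k = lx + ly = 0.15 + 0.12 = 0.2700;  k·ωz = 0.2700·1 = 0.2700
ω₁ (FL) = (vx − vy − k·ωz)/r = 0.1300/0.06 = 2.1667
ω₂ (FR) = (vx + vy + k·ωz)/r = -0.5300/0.06 = -8.8333
ω₃ (RL) = (vx + vy − k·ωz)/r = -1.0700/0.06 = -17.8333
ω₄ (RR) = (vx − vy + k·ωz)/r = 0.6700/0.06 = 11.1667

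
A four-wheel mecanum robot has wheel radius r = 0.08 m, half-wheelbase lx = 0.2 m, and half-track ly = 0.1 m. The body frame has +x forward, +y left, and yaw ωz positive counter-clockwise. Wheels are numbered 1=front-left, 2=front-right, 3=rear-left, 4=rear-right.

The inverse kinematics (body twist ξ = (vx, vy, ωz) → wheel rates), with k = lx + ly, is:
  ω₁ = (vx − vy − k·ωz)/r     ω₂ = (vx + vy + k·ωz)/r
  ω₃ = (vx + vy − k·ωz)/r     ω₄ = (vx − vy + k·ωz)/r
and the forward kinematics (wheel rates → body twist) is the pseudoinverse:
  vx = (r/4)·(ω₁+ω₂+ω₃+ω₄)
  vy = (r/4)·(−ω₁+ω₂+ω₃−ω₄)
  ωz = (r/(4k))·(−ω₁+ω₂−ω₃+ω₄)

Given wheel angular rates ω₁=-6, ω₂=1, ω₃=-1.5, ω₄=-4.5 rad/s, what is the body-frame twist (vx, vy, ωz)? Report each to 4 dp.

k = lx + ly = 0.2 + 0.1 = 0.3000
ω₁+ω₂+ω₃+ω₄ = -11.0000  →  vx = (0.08/4)·-11.0000 = -0.2200
−ω₁+ω₂+ω₃−ω₄ = 10.0000  →  vy = (0.08/4)·10.0000 = 0.2000
−ω₁+ω₂−ω₃+ω₄ = 4.0000  →  ωz = (0.08/1.2000)·4.0000 = 0.2667

(-0.2200, 0.2000, 0.2667)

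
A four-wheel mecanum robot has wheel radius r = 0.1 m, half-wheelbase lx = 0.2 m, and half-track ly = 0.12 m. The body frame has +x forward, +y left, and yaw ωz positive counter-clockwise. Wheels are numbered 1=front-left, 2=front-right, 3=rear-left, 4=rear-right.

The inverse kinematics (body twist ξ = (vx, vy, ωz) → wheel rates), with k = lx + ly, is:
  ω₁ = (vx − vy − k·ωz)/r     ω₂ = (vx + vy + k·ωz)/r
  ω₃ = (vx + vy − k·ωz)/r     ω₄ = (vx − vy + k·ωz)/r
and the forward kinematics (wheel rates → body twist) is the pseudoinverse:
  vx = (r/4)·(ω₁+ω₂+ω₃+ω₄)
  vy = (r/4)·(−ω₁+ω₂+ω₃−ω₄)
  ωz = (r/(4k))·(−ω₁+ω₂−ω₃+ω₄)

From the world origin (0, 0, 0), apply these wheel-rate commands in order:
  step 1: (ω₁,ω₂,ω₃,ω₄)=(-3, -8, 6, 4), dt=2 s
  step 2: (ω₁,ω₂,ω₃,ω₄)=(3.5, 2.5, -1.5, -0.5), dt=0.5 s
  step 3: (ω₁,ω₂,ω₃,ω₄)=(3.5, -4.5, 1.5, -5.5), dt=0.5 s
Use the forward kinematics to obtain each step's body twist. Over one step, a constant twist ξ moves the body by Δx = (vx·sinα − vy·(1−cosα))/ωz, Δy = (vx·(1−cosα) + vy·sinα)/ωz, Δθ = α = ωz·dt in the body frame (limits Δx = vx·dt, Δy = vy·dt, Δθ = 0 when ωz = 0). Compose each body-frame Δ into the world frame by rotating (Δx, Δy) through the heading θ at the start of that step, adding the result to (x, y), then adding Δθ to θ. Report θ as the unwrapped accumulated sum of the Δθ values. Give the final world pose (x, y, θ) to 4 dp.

step 1: ξ=(vx,vy,ωz)=(-0.0250, -0.0750, -0.5469), dt=2.0 → body Δ=(-0.1148, -0.0971, -1.0938) → world pose (-0.1148, -0.0971, -1.0938)
step 2: ξ=(vx,vy,ωz)=(0.1000, -0.0500, 0.0000), dt=0.5 → body Δ=(0.0500, -0.0250, 0.0000) → world pose (-0.1140, -0.1530, -1.0938)
step 3: ξ=(vx,vy,ωz)=(-0.1250, -0.0250, -1.1719), dt=0.5 → body Δ=(-0.0625, 0.0060, -0.5859) → world pose (-0.1374, -0.0947, -1.6797)

(-0.1374, -0.0947, -1.6797)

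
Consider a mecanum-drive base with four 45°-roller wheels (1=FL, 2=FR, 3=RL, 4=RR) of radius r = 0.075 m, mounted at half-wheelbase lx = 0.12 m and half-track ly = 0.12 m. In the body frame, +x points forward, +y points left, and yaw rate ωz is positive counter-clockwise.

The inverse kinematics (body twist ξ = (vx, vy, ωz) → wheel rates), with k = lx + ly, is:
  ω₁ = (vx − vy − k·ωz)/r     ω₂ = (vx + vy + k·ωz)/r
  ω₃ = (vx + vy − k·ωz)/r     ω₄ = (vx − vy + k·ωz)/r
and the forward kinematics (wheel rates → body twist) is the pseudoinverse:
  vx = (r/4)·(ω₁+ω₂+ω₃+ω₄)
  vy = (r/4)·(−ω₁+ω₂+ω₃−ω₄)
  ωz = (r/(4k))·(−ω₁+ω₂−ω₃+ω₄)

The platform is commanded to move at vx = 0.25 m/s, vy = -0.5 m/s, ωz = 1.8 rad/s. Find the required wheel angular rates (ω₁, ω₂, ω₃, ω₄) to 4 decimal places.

(4.2400, 2.4267, -9.0933, 15.7600)

k = lx + ly = 0.12 + 0.12 = 0.2400;  k·ωz = 0.2400·1.8 = 0.4320
ω₁ (FL) = (vx − vy − k·ωz)/r = 0.3180/0.075 = 4.2400
ω₂ (FR) = (vx + vy + k·ωz)/r = 0.1820/0.075 = 2.4267
ω₃ (RL) = (vx + vy − k·ωz)/r = -0.6820/0.075 = -9.0933
ω₄ (RR) = (vx − vy + k·ωz)/r = 1.1820/0.075 = 15.7600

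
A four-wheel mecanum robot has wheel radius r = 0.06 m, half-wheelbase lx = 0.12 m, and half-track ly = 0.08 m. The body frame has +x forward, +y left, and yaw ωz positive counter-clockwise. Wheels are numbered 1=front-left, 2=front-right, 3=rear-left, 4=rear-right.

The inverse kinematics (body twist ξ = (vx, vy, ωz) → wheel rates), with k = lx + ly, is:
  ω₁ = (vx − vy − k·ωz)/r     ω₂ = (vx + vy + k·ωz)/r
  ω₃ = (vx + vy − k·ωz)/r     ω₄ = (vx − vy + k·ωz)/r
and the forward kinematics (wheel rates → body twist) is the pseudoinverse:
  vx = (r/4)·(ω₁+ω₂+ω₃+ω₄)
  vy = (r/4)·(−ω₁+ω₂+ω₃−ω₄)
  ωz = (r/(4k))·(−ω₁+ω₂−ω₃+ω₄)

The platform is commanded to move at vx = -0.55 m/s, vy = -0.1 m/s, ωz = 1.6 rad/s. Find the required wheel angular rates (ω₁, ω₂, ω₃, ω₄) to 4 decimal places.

(-12.8333, -5.5000, -16.1667, -2.1667)

k = lx + ly = 0.12 + 0.08 = 0.2000;  k·ωz = 0.2000·1.6 = 0.3200
ω₁ (FL) = (vx − vy − k·ωz)/r = -0.7700/0.06 = -12.8333
ω₂ (FR) = (vx + vy + k·ωz)/r = -0.3300/0.06 = -5.5000
ω₃ (RL) = (vx + vy − k·ωz)/r = -0.9700/0.06 = -16.1667
ω₄ (RR) = (vx − vy + k·ωz)/r = -0.1300/0.06 = -2.1667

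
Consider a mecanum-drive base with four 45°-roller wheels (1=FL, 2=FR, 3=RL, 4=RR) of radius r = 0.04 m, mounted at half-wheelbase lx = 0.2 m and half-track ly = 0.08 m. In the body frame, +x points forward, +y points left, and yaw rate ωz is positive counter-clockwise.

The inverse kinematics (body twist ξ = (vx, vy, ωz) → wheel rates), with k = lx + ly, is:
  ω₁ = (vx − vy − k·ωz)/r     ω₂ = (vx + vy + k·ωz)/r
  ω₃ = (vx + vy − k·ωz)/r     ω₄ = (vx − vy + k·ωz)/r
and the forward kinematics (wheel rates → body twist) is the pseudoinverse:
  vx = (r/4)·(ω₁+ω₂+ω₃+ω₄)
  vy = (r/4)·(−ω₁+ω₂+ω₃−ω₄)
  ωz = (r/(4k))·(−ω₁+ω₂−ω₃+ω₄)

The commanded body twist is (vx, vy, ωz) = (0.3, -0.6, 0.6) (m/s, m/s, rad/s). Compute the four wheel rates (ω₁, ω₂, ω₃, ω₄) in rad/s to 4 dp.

(18.3000, -3.3000, -11.7000, 26.7000)

k = lx + ly = 0.2 + 0.08 = 0.2800;  k·ωz = 0.2800·0.6 = 0.1680
ω₁ (FL) = (vx − vy − k·ωz)/r = 0.7320/0.04 = 18.3000
ω₂ (FR) = (vx + vy + k·ωz)/r = -0.1320/0.04 = -3.3000
ω₃ (RL) = (vx + vy − k·ωz)/r = -0.4680/0.04 = -11.7000
ω₄ (RR) = (vx − vy + k·ωz)/r = 1.0680/0.04 = 26.7000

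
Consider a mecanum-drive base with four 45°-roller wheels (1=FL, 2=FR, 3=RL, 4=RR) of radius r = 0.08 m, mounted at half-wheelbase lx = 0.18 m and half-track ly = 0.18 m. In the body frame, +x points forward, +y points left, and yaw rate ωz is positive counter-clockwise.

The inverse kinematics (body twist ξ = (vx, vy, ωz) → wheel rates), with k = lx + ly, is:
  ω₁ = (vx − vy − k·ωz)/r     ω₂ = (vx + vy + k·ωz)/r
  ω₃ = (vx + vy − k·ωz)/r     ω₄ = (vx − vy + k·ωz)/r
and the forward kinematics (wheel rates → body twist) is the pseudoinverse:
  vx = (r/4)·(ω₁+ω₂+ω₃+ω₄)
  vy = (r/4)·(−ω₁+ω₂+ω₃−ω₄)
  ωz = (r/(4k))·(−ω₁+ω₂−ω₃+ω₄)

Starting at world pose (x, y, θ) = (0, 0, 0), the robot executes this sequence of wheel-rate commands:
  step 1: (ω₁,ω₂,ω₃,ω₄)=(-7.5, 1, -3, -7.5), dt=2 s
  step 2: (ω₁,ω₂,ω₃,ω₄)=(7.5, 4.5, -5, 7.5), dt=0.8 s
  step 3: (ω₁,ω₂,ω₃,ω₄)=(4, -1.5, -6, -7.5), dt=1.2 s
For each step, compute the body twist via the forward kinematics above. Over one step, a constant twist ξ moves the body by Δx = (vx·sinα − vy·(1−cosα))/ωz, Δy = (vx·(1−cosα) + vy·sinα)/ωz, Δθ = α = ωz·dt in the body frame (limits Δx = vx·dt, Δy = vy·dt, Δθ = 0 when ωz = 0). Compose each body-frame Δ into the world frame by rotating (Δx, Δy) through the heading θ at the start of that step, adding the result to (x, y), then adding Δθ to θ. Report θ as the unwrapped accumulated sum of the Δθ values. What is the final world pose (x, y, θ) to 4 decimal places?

(-0.5935, 0.0681, 0.4000)

step 1: ξ=(vx,vy,ωz)=(-0.3400, 0.2600, 0.2222), dt=2.0 → body Δ=(-0.7715, 0.3544, 0.4444) → world pose (-0.7715, 0.3544, 0.4444)
step 2: ξ=(vx,vy,ωz)=(0.2900, -0.3100, 0.5278), dt=0.8 → body Δ=(0.2768, -0.1924, 0.4222) → world pose (-0.4389, 0.2997, 0.8667)
step 3: ξ=(vx,vy,ωz)=(-0.2200, -0.0800, -0.3889), dt=1.2 → body Δ=(-0.2765, -0.0321, -0.4667) → world pose (-0.5935, 0.0681, 0.4000)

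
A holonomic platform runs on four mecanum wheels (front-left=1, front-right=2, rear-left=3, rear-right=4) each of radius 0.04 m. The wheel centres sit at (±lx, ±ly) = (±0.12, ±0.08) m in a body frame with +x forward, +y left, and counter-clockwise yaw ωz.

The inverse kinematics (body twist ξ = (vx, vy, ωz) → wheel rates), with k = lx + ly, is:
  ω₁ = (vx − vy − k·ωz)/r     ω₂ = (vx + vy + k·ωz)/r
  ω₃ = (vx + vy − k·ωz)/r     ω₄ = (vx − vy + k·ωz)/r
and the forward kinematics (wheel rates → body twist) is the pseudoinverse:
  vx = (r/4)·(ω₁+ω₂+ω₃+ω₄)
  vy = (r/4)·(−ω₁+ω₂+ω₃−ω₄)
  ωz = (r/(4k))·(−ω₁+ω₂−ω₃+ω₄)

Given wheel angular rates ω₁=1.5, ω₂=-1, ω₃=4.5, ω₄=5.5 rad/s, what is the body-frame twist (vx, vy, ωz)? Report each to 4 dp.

k = lx + ly = 0.12 + 0.08 = 0.2000
ω₁+ω₂+ω₃+ω₄ = 10.5000  →  vx = (0.04/4)·10.5000 = 0.1050
−ω₁+ω₂+ω₃−ω₄ = -3.5000  →  vy = (0.04/4)·-3.5000 = -0.0350
−ω₁+ω₂−ω₃+ω₄ = -1.5000  →  ωz = (0.04/0.8000)·-1.5000 = -0.0750

(0.1050, -0.0350, -0.0750)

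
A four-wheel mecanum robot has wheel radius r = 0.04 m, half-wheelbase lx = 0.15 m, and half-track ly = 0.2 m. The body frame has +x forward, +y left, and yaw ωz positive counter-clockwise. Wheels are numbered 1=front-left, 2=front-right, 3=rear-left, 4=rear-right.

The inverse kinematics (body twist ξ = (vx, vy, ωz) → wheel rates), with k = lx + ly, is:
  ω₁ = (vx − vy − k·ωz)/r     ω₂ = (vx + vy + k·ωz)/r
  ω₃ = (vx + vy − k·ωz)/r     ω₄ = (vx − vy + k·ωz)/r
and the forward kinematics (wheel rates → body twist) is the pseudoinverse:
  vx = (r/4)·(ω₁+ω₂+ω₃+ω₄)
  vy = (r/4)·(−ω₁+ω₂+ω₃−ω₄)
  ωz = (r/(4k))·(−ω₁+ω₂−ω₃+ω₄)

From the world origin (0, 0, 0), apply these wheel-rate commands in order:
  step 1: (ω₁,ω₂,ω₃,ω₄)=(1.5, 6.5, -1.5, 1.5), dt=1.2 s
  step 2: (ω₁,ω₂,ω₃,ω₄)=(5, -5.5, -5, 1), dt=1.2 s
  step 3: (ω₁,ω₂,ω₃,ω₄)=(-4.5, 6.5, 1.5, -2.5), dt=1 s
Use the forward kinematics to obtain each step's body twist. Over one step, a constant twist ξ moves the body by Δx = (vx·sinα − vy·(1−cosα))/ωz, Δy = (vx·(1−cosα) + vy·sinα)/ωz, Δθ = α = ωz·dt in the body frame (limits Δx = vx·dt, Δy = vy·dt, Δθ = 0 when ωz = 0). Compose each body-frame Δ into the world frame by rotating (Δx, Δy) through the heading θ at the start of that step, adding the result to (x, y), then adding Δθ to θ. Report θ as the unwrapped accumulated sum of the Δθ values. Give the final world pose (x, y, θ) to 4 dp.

step 1: ξ=(vx,vy,ωz)=(0.0800, 0.0200, 0.2286), dt=1.2 → body Δ=(0.0915, 0.0368, 0.2743) → world pose (0.0915, 0.0368, 0.2743)
step 2: ξ=(vx,vy,ωz)=(-0.0450, -0.1650, -0.1286), dt=1.2 → body Δ=(-0.0690, -0.1931, -0.1543) → world pose (0.0774, -0.1678, 0.1200)
step 3: ξ=(vx,vy,ωz)=(0.0100, 0.1500, 0.2000), dt=1.0 → body Δ=(-0.0050, 0.1500, 0.2000) → world pose (0.0544, -0.0194, 0.3200)

(0.0544, -0.0194, 0.3200)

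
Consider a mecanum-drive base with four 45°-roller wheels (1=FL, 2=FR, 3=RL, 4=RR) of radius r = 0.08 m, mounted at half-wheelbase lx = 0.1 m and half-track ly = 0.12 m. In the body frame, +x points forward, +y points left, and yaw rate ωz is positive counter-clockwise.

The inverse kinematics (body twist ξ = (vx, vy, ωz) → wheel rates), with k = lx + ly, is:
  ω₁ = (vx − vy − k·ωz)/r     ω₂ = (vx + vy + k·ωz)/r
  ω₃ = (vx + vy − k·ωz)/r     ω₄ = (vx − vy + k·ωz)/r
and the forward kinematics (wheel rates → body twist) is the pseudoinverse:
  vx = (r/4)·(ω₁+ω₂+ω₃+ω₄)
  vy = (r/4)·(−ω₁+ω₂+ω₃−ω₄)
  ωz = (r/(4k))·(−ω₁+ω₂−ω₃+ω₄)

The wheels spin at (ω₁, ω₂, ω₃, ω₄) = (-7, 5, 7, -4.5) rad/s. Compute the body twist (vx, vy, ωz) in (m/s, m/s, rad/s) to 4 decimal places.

(0.0100, 0.4700, 0.0455)

k = lx + ly = 0.1 + 0.12 = 0.2200
ω₁+ω₂+ω₃+ω₄ = 0.5000  →  vx = (0.08/4)·0.5000 = 0.0100
−ω₁+ω₂+ω₃−ω₄ = 23.5000  →  vy = (0.08/4)·23.5000 = 0.4700
−ω₁+ω₂−ω₃+ω₄ = 0.5000  →  ωz = (0.08/0.8800)·0.5000 = 0.0455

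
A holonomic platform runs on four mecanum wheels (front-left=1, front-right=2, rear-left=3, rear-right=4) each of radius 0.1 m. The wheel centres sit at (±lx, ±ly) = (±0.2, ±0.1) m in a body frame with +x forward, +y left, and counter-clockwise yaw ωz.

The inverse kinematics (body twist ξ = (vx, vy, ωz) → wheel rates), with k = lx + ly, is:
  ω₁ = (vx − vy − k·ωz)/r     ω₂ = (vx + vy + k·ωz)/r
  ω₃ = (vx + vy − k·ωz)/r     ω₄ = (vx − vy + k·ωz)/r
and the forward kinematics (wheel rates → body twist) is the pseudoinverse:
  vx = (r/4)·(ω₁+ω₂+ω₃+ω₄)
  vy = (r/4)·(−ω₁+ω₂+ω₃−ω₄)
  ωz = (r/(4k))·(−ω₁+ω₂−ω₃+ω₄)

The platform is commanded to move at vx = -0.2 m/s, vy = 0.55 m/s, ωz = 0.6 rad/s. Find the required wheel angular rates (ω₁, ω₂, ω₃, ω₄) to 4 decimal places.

(-9.3000, 5.3000, 1.7000, -5.7000)

k = lx + ly = 0.2 + 0.1 = 0.3000;  k·ωz = 0.3000·0.6 = 0.1800
ω₁ (FL) = (vx − vy − k·ωz)/r = -0.9300/0.1 = -9.3000
ω₂ (FR) = (vx + vy + k·ωz)/r = 0.5300/0.1 = 5.3000
ω₃ (RL) = (vx + vy − k·ωz)/r = 0.1700/0.1 = 1.7000
ω₄ (RR) = (vx − vy + k·ωz)/r = -0.5700/0.1 = -5.7000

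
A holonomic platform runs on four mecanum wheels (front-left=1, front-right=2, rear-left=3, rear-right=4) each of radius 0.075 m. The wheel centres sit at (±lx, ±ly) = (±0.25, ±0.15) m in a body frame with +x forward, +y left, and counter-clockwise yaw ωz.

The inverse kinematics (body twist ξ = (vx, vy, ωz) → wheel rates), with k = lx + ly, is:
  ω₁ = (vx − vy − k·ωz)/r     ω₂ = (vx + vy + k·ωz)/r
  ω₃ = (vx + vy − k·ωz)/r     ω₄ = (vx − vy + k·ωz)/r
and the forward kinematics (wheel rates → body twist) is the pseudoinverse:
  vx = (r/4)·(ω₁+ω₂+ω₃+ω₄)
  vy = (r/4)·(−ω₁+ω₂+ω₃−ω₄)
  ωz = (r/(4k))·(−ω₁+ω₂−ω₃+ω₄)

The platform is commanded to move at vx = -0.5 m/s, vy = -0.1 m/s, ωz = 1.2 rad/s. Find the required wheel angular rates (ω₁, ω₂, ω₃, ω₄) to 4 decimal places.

(-11.7333, -1.6000, -14.4000, 1.0667)

k = lx + ly = 0.25 + 0.15 = 0.4000;  k·ωz = 0.4000·1.2 = 0.4800
ω₁ (FL) = (vx − vy − k·ωz)/r = -0.8800/0.075 = -11.7333
ω₂ (FR) = (vx + vy + k·ωz)/r = -0.1200/0.075 = -1.6000
ω₃ (RL) = (vx + vy − k·ωz)/r = -1.0800/0.075 = -14.4000
ω₄ (RR) = (vx − vy + k·ωz)/r = 0.0800/0.075 = 1.0667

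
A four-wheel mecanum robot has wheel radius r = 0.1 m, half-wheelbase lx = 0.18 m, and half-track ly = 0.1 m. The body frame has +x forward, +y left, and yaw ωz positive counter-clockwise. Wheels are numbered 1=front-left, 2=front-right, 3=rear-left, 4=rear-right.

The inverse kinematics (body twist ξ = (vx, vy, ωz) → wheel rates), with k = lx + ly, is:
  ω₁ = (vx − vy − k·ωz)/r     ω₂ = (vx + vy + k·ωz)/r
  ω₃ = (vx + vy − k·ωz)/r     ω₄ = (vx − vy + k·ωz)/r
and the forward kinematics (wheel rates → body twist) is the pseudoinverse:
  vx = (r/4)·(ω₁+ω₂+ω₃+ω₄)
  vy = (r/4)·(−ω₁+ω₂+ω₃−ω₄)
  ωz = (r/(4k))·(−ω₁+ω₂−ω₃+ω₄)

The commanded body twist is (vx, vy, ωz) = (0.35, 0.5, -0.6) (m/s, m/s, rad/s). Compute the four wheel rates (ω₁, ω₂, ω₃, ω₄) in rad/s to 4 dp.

(0.1800, 6.8200, 10.1800, -3.1800)

k = lx + ly = 0.18 + 0.1 = 0.2800;  k·ωz = 0.2800·-0.6 = -0.1680
ω₁ (FL) = (vx − vy − k·ωz)/r = 0.0180/0.1 = 0.1800
ω₂ (FR) = (vx + vy + k·ωz)/r = 0.6820/0.1 = 6.8200
ω₃ (RL) = (vx + vy − k·ωz)/r = 1.0180/0.1 = 10.1800
ω₄ (RR) = (vx − vy + k·ωz)/r = -0.3180/0.1 = -3.1800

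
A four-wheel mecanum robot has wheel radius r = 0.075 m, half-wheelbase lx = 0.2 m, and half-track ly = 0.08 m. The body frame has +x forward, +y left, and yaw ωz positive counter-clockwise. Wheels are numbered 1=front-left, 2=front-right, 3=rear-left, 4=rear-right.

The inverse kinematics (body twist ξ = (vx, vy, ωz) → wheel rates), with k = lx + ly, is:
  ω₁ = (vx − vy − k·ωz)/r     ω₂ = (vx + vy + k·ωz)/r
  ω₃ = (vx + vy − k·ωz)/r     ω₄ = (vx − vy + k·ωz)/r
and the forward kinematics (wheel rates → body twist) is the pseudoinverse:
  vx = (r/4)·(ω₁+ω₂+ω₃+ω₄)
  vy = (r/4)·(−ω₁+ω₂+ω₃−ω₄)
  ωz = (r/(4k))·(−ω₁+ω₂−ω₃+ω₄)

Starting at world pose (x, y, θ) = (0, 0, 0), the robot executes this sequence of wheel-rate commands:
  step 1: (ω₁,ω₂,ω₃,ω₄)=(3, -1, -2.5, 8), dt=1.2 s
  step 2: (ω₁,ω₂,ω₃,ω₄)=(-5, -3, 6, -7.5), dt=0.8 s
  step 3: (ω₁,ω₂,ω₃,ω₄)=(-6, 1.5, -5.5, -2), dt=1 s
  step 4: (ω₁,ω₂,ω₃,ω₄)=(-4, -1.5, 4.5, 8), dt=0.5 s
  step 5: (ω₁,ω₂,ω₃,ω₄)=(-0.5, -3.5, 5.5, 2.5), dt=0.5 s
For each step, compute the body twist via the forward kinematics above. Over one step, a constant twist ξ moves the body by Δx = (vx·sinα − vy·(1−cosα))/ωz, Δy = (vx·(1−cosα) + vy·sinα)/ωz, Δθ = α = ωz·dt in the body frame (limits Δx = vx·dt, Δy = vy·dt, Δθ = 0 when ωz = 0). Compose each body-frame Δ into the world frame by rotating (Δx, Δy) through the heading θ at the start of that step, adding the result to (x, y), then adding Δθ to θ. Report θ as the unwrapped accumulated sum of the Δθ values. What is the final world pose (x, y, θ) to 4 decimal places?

(-0.0907, -0.0010, 0.6429)

step 1: ξ=(vx,vy,ωz)=(0.1406, -0.2719, 0.4353), dt=1.2 → body Δ=(0.2445, -0.2685, 0.5223) → world pose (0.2445, -0.2685, 0.5223)
step 2: ξ=(vx,vy,ωz)=(-0.1781, 0.2906, -0.7701), dt=0.8 → body Δ=(-0.0643, 0.2606, -0.6161) → world pose (0.0588, -0.0748, -0.0938)
step 3: ξ=(vx,vy,ωz)=(-0.2250, 0.0750, 0.7366), dt=1.0 → body Δ=(-0.2316, -0.0108, 0.7366) → world pose (-0.1728, -0.0638, 0.6429)
step 4: ξ=(vx,vy,ωz)=(0.1312, -0.0188, 0.4018), dt=0.5 → body Δ=(0.0661, -0.0027, 0.2009) → world pose (-0.1183, -0.0264, 0.8437)
step 5: ξ=(vx,vy,ωz)=(0.0750, 0.0000, -0.4018), dt=0.5 → body Δ=(0.0372, -0.0038, -0.2009) → world pose (-0.0907, -0.0010, 0.6429)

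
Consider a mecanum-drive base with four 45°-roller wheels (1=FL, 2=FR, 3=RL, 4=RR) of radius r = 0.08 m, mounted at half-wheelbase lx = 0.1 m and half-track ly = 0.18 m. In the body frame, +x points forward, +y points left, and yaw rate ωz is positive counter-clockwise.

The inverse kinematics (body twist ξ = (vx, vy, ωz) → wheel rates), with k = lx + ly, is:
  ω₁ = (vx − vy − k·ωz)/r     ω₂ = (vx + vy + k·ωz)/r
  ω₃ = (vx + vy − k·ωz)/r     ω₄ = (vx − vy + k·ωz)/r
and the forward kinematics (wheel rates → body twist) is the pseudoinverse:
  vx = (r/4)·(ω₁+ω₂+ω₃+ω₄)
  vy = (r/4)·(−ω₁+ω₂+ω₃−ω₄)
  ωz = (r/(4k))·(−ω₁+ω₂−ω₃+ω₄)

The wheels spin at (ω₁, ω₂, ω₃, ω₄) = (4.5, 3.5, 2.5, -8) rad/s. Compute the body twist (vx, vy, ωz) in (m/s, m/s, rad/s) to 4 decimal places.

k = lx + ly = 0.1 + 0.18 = 0.2800
ω₁+ω₂+ω₃+ω₄ = 2.5000  →  vx = (0.08/4)·2.5000 = 0.0500
−ω₁+ω₂+ω₃−ω₄ = 9.5000  →  vy = (0.08/4)·9.5000 = 0.1900
−ω₁+ω₂−ω₃+ω₄ = -11.5000  →  ωz = (0.08/1.1200)·-11.5000 = -0.8214

(0.0500, 0.1900, -0.8214)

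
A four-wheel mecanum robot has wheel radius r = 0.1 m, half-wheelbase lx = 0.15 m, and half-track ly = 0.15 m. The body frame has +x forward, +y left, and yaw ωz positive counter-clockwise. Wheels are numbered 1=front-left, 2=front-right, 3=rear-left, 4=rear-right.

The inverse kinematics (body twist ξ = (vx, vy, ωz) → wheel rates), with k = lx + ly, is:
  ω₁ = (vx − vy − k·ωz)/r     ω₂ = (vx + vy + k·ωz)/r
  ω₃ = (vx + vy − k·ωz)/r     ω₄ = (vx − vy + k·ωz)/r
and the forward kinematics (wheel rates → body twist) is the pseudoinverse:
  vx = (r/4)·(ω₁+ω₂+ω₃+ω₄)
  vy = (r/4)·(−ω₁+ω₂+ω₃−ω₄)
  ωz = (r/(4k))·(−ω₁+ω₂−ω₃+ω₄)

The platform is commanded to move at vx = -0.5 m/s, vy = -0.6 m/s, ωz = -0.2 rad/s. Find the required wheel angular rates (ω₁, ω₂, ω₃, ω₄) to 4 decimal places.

(1.6000, -11.6000, -10.4000, 0.4000)

k = lx + ly = 0.15 + 0.15 = 0.3000;  k·ωz = 0.3000·-0.2 = -0.0600
ω₁ (FL) = (vx − vy − k·ωz)/r = 0.1600/0.1 = 1.6000
ω₂ (FR) = (vx + vy + k·ωz)/r = -1.1600/0.1 = -11.6000
ω₃ (RL) = (vx + vy − k·ωz)/r = -1.0400/0.1 = -10.4000
ω₄ (RR) = (vx − vy + k·ωz)/r = 0.0400/0.1 = 0.4000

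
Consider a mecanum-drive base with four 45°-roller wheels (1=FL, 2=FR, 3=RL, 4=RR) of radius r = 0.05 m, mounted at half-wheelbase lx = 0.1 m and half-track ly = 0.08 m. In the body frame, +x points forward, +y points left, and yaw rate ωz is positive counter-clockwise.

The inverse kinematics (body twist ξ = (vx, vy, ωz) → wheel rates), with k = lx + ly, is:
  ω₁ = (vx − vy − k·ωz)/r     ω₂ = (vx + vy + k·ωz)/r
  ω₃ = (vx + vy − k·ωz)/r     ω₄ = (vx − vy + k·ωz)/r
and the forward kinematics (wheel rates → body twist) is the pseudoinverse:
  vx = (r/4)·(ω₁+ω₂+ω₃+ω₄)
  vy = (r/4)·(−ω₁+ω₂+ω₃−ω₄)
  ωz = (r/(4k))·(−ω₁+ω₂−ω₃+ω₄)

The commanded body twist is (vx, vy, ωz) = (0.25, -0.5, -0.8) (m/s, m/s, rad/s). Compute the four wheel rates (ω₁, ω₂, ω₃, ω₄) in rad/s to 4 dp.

(17.8800, -7.8800, -2.1200, 12.1200)

k = lx + ly = 0.1 + 0.08 = 0.1800;  k·ωz = 0.1800·-0.8 = -0.1440
ω₁ (FL) = (vx − vy − k·ωz)/r = 0.8940/0.05 = 17.8800
ω₂ (FR) = (vx + vy + k·ωz)/r = -0.3940/0.05 = -7.8800
ω₃ (RL) = (vx + vy − k·ωz)/r = -0.1060/0.05 = -2.1200
ω₄ (RR) = (vx − vy + k·ωz)/r = 0.6060/0.05 = 12.1200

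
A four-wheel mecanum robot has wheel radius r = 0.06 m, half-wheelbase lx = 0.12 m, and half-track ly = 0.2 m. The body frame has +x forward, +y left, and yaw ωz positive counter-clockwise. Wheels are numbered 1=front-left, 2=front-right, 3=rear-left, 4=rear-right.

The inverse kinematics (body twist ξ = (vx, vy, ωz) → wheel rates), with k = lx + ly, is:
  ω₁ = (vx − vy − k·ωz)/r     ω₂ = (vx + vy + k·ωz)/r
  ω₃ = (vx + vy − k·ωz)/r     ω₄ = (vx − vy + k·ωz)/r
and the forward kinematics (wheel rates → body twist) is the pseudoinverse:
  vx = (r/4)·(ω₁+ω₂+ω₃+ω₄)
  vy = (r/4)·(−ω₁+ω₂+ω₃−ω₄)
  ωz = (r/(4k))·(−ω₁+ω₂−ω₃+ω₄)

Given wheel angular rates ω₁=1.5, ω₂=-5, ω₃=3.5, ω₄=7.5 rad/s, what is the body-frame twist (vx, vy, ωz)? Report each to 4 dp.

(0.1125, -0.1575, -0.1172)

k = lx + ly = 0.12 + 0.2 = 0.3200
ω₁+ω₂+ω₃+ω₄ = 7.5000  →  vx = (0.06/4)·7.5000 = 0.1125
−ω₁+ω₂+ω₃−ω₄ = -10.5000  →  vy = (0.06/4)·-10.5000 = -0.1575
−ω₁+ω₂−ω₃+ω₄ = -2.5000  →  ωz = (0.06/1.2800)·-2.5000 = -0.1172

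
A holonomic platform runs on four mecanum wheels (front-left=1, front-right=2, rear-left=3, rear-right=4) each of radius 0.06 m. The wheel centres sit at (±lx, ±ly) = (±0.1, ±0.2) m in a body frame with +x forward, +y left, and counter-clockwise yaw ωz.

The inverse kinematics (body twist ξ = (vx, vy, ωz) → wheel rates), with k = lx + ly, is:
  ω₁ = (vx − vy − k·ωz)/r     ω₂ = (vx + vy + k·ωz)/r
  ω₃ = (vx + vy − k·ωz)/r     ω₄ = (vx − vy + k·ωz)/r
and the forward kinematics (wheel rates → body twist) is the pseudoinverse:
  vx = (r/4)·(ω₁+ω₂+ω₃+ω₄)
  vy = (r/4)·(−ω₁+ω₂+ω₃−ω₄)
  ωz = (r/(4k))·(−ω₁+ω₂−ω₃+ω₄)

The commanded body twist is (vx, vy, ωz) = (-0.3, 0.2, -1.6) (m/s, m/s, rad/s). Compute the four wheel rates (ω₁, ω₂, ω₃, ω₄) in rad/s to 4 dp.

(-0.3333, -9.6667, 6.3333, -16.3333)

k = lx + ly = 0.1 + 0.2 = 0.3000;  k·ωz = 0.3000·-1.6 = -0.4800
ω₁ (FL) = (vx − vy − k·ωz)/r = -0.0200/0.06 = -0.3333
ω₂ (FR) = (vx + vy + k·ωz)/r = -0.5800/0.06 = -9.6667
ω₃ (RL) = (vx + vy − k·ωz)/r = 0.3800/0.06 = 6.3333
ω₄ (RR) = (vx − vy + k·ωz)/r = -0.9800/0.06 = -16.3333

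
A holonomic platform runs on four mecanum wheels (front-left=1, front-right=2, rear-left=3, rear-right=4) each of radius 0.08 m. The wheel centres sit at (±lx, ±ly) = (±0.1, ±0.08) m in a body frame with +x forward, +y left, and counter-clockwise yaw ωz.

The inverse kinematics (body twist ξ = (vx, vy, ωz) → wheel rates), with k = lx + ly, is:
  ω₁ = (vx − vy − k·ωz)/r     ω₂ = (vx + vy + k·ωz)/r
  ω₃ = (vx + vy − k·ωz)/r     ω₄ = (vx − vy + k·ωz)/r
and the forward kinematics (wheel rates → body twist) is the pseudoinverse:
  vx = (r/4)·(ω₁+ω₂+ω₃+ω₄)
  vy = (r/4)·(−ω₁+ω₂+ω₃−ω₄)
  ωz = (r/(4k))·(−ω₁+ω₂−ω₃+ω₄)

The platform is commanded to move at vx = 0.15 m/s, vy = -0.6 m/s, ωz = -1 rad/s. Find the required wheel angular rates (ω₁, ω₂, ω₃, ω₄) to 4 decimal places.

k = lx + ly = 0.1 + 0.08 = 0.1800;  k·ωz = 0.1800·-1 = -0.1800
ω₁ (FL) = (vx − vy − k·ωz)/r = 0.9300/0.08 = 11.6250
ω₂ (FR) = (vx + vy + k·ωz)/r = -0.6300/0.08 = -7.8750
ω₃ (RL) = (vx + vy − k·ωz)/r = -0.2700/0.08 = -3.3750
ω₄ (RR) = (vx − vy + k·ωz)/r = 0.5700/0.08 = 7.1250

(11.6250, -7.8750, -3.3750, 7.1250)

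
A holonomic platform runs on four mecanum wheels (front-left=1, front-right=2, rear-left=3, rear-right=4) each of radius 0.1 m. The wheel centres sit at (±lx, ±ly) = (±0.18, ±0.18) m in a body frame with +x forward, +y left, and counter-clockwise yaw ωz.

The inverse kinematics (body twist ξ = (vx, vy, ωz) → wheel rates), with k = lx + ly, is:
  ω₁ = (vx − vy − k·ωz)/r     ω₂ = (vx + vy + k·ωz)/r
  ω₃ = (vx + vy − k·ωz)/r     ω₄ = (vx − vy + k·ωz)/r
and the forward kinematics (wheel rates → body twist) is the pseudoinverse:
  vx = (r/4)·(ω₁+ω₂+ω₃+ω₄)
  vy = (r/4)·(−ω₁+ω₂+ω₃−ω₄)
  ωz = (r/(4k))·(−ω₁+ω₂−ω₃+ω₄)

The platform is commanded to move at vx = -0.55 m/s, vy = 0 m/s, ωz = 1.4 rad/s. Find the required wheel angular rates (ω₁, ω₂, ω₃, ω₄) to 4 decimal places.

(-10.5400, -0.4600, -10.5400, -0.4600)

k = lx + ly = 0.18 + 0.18 = 0.3600;  k·ωz = 0.3600·1.4 = 0.5040
ω₁ (FL) = (vx − vy − k·ωz)/r = -1.0540/0.1 = -10.5400
ω₂ (FR) = (vx + vy + k·ωz)/r = -0.0460/0.1 = -0.4600
ω₃ (RL) = (vx + vy − k·ωz)/r = -1.0540/0.1 = -10.5400
ω₄ (RR) = (vx − vy + k·ωz)/r = -0.0460/0.1 = -0.4600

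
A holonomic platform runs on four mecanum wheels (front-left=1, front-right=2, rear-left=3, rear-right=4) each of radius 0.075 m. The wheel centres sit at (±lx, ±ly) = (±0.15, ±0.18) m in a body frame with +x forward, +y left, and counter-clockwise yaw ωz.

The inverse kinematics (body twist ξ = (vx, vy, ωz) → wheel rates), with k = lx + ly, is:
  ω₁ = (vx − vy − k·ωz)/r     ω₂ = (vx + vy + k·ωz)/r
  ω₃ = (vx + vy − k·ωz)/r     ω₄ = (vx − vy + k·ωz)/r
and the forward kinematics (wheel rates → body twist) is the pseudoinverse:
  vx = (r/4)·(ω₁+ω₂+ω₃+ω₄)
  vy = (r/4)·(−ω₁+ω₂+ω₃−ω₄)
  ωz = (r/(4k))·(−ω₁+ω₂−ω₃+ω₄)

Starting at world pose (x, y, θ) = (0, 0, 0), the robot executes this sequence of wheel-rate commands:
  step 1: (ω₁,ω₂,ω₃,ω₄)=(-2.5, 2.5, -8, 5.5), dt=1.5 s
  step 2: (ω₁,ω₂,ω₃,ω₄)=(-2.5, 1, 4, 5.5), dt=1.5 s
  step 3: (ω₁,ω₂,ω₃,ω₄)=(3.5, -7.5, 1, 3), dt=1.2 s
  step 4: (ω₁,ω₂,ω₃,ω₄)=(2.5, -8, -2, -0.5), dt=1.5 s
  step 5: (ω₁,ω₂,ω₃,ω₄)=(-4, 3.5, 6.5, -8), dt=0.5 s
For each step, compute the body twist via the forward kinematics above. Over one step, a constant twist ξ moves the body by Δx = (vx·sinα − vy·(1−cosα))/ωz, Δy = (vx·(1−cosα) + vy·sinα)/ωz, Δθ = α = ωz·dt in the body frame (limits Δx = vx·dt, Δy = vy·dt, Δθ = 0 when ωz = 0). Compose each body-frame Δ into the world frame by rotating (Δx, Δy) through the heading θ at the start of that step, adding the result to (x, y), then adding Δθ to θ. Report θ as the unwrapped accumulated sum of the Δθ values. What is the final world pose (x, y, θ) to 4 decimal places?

step 1: ξ=(vx,vy,ωz)=(-0.0469, -0.1594, 1.0511), dt=1.5 → body Δ=(0.1079, -0.1965, 1.5767) → world pose (0.1079, -0.1965, 1.5767)
step 2: ξ=(vx,vy,ωz)=(0.1500, 0.0375, 0.2841), dt=1.5 → body Δ=(0.2064, 0.1018, 0.4261) → world pose (0.0049, 0.0094, 2.0028)
step 3: ξ=(vx,vy,ωz)=(0.0000, -0.2437, -0.5114), dt=1.2 → body Δ=(-0.0870, -0.2745, -0.6136) → world pose (0.2906, 0.0453, 1.3892)
step 4: ξ=(vx,vy,ωz)=(-0.1500, -0.2250, -0.5114), dt=1.5 → body Δ=(-0.3268, -0.2232, -0.7670) → world pose (0.4511, -0.3164, 0.6222)
step 5: ξ=(vx,vy,ωz)=(-0.0375, 0.4125, -0.3977), dt=0.5 → body Δ=(0.0018, 0.2068, -0.1989) → world pose (0.3321, -0.1473, 0.4233)

(0.3321, -0.1473, 0.4233)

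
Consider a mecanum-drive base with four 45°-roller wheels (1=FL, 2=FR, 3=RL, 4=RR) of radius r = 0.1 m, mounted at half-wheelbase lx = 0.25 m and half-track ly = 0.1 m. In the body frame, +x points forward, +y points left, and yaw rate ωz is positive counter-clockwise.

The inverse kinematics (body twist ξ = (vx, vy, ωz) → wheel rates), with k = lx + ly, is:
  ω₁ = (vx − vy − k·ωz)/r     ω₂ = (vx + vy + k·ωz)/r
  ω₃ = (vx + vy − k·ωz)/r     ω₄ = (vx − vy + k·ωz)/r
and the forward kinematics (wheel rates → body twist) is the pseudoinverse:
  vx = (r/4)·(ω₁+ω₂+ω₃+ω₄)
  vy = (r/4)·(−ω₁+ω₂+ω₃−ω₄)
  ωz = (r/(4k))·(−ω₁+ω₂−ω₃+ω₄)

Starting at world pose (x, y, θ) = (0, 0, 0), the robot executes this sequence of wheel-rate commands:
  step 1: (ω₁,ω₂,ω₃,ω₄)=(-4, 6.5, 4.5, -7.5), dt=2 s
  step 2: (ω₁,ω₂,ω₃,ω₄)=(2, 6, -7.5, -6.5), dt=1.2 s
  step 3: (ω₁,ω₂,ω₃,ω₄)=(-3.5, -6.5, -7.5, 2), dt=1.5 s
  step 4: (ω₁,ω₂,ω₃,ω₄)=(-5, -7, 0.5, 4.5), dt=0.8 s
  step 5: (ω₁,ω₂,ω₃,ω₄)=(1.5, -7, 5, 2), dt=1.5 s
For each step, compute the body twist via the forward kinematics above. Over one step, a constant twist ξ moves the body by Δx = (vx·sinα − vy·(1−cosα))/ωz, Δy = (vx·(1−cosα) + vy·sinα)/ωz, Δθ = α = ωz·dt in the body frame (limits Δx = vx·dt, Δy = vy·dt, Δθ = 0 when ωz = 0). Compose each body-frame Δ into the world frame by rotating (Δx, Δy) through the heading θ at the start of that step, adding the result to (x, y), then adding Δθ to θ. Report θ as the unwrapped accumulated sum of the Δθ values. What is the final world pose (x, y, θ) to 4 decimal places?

step 1: ξ=(vx,vy,ωz)=(-0.0125, 0.5625, -0.1071), dt=2.0 → body Δ=(0.0953, 1.1191, -0.2143) → world pose (0.0953, 1.1191, -0.2143)
step 2: ξ=(vx,vy,ωz)=(-0.1500, 0.0750, 0.3571), dt=1.2 → body Δ=(-0.1935, 0.0493, 0.4286) → world pose (-0.0834, 1.2084, 0.2143)
step 3: ξ=(vx,vy,ωz)=(-0.3875, -0.3125, 0.4643), dt=1.5 → body Δ=(-0.3787, -0.6261, 0.6964) → world pose (-0.3202, 0.5161, 0.9107)
step 4: ξ=(vx,vy,ωz)=(-0.1750, -0.1500, 0.1429), dt=0.8 → body Δ=(-0.1328, -0.1277, 0.1143) → world pose (-0.3008, 0.3328, 1.0250)
step 5: ξ=(vx,vy,ωz)=(0.0375, -0.1375, -0.8214), dt=1.5 → body Δ=(-0.0687, -0.1884, -1.2321) → world pose (-0.1754, 0.1763, -0.2071)

(-0.1754, 0.1763, -0.2071)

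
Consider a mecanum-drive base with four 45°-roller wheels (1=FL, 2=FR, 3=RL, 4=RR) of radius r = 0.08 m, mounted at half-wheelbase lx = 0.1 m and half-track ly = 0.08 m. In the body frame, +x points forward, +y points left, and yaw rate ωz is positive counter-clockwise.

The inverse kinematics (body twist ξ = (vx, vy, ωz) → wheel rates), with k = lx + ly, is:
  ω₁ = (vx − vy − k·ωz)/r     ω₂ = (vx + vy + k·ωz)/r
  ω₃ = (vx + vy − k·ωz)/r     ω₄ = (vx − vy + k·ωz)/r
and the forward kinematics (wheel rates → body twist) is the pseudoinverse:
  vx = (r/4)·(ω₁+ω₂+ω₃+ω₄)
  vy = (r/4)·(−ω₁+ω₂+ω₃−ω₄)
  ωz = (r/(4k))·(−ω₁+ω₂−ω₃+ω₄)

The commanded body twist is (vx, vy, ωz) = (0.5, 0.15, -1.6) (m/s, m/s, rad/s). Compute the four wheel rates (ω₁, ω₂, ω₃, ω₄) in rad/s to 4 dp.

(7.9750, 4.5250, 11.7250, 0.7750)

k = lx + ly = 0.1 + 0.08 = 0.1800;  k·ωz = 0.1800·-1.6 = -0.2880
ω₁ (FL) = (vx − vy − k·ωz)/r = 0.6380/0.08 = 7.9750
ω₂ (FR) = (vx + vy + k·ωz)/r = 0.3620/0.08 = 4.5250
ω₃ (RL) = (vx + vy − k·ωz)/r = 0.9380/0.08 = 11.7250
ω₄ (RR) = (vx − vy + k·ωz)/r = 0.0620/0.08 = 0.7750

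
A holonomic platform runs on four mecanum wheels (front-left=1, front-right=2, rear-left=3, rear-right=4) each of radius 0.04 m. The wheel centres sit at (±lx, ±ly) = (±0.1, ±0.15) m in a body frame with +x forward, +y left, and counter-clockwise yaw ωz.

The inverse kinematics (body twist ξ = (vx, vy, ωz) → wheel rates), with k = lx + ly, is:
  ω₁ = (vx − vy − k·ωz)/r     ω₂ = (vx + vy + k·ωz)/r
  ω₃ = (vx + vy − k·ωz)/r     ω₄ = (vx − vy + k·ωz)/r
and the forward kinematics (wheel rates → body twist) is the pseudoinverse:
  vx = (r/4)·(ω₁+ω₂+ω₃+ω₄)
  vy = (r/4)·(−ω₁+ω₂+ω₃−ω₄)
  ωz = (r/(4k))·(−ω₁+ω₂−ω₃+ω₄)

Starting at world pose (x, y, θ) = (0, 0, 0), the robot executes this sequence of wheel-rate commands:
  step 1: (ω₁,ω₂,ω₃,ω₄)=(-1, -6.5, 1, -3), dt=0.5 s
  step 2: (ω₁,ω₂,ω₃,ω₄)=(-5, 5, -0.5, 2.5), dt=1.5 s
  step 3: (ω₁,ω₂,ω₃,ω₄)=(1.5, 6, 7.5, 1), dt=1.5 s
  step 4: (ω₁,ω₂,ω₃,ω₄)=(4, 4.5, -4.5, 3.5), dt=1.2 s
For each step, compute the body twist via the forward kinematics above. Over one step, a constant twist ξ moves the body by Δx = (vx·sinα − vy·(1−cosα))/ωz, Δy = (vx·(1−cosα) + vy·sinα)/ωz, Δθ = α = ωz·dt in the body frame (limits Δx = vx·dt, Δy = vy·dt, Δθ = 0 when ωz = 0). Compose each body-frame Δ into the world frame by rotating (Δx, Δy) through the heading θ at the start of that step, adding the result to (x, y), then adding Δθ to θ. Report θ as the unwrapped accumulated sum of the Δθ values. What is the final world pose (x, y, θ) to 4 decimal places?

(0.2096, 0.3527, 0.8780)

step 1: ξ=(vx,vy,ωz)=(-0.0950, -0.0150, -0.3800), dt=0.5 → body Δ=(-0.0479, -0.0030, -0.1900) → world pose (-0.0479, -0.0030, -0.1900)
step 2: ξ=(vx,vy,ωz)=(0.0200, 0.0700, 0.5200), dt=1.5 → body Δ=(-0.0119, 0.1058, 0.7800) → world pose (-0.0396, 0.1032, 0.5900)
step 3: ξ=(vx,vy,ωz)=(0.1600, 0.1100, -0.0800), dt=1.5 → body Δ=(0.2493, 0.1502, -0.1200) → world pose (0.0840, 0.3667, 0.4700)
step 4: ξ=(vx,vy,ωz)=(0.0750, -0.0750, 0.3400), dt=1.2 → body Δ=(0.1056, -0.0694, 0.4080) → world pose (0.2096, 0.3527, 0.8780)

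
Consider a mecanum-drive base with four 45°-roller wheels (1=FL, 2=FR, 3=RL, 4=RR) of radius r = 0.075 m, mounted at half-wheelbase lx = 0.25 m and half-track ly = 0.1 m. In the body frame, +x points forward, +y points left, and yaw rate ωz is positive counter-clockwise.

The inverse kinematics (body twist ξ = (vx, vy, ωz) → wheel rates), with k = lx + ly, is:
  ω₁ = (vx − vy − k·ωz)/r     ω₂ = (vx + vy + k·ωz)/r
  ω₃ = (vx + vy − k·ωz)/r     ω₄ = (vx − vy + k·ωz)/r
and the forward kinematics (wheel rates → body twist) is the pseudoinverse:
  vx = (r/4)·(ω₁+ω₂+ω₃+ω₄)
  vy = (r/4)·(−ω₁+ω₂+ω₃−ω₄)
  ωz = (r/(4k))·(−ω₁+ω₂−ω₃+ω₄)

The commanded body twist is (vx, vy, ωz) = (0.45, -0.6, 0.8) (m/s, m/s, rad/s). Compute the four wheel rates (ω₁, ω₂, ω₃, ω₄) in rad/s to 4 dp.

(10.2667, 1.7333, -5.7333, 17.7333)

k = lx + ly = 0.25 + 0.1 = 0.3500;  k·ωz = 0.3500·0.8 = 0.2800
ω₁ (FL) = (vx − vy − k·ωz)/r = 0.7700/0.075 = 10.2667
ω₂ (FR) = (vx + vy + k·ωz)/r = 0.1300/0.075 = 1.7333
ω₃ (RL) = (vx + vy − k·ωz)/r = -0.4300/0.075 = -5.7333
ω₄ (RR) = (vx − vy + k·ωz)/r = 1.3300/0.075 = 17.7333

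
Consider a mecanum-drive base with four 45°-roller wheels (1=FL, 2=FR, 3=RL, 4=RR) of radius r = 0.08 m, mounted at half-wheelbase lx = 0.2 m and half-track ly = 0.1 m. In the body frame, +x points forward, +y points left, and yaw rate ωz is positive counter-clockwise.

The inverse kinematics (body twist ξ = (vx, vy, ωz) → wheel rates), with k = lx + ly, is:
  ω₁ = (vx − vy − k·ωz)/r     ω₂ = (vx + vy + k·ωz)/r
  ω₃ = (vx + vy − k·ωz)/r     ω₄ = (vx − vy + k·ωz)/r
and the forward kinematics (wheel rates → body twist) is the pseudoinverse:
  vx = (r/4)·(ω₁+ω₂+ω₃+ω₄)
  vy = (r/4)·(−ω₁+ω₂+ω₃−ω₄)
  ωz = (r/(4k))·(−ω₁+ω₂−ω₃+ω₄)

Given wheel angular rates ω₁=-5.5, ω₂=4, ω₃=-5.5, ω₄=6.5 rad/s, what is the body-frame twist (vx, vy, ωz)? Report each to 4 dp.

k = lx + ly = 0.2 + 0.1 = 0.3000
ω₁+ω₂+ω₃+ω₄ = -0.5000  →  vx = (0.08/4)·-0.5000 = -0.0100
−ω₁+ω₂+ω₃−ω₄ = -2.5000  →  vy = (0.08/4)·-2.5000 = -0.0500
−ω₁+ω₂−ω₃+ω₄ = 21.5000  →  ωz = (0.08/1.2000)·21.5000 = 1.4333

(-0.0100, -0.0500, 1.4333)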